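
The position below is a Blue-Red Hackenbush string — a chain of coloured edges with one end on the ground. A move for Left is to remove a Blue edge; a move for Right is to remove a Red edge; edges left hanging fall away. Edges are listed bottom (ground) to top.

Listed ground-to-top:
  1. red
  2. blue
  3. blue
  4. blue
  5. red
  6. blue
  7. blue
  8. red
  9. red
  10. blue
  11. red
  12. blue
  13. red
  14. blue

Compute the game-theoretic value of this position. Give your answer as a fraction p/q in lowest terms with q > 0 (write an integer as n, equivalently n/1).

step 1: add red to get r; options L={ — } R={ 0 } so -1
step 2: add blue to get rb; options L={ -1 } R={ 0 } so -1/2
step 3: add blue to get rbb; options L={ -1; -1/2 } R={ 0 } so -1/4
step 4: add blue to get rbbb; options L={ -1; -1/2; -1/4 } R={ 0 } so -1/8
step 5: add red to get rbbbr; options L={ -1; -1/2; -1/4 } R={ -1/8; 0 } so -3/16
step 6: add blue to get rbbbrb; options L={ -1; -1/2; -1/4; -3/16 } R={ -1/8; 0 } so -5/32
step 7: add blue to get rbbbrbb; options L={ -1; -1/2; -1/4; -3/16; -5/32 } R={ -1/8; 0 } so -9/64
step 8: add red to get rbbbrbbr; options L={ -1; -1/2; -1/4; -3/16; -5/32 } R={ -9/64; -1/8; 0 } so -19/128
step 9: add red to get rbbbrbbrr; options L={ -1; -1/2; -1/4; -3/16; -5/32 } R={ -19/128; -9/64; -1/8; 0 } so -39/256
step 10: add blue to get rbbbrbbrrb; options L={ -1; -1/2; -1/4; -3/16; -5/32; -39/256 } R={ -19/128; -9/64; -1/8; 0 } so -77/512
step 11: add red to get rbbbrbbrrbr; options L={ -1; -1/2; -1/4; -3/16; -5/32; -39/256 } R={ -77/512; -19/128; -9/64; -1/8; 0 } so -155/1024
step 12: add blue to get rbbbrbbrrbrb; options L={ -1; -1/2; -1/4; -3/16; -5/32; -39/256; -155/1024 } R={ -77/512; -19/128; -9/64; -1/8; 0 } so -309/2048
step 13: add red to get rbbbrbbrrbrbr; options L={ -1; -1/2; -1/4; -3/16; -5/32; -39/256; -155/1024 } R={ -309/2048; -77/512; -19/128; -9/64; -1/8; 0 } so -619/4096
step 14: add blue to get rbbbrbbrrbrbrb; options L={ -1; -1/2; -1/4; -3/16; -5/32; -39/256; -155/1024; -619/4096 } R={ -309/2048; -77/512; -19/128; -9/64; -1/8; 0 } so -1237/8192

-1237/8192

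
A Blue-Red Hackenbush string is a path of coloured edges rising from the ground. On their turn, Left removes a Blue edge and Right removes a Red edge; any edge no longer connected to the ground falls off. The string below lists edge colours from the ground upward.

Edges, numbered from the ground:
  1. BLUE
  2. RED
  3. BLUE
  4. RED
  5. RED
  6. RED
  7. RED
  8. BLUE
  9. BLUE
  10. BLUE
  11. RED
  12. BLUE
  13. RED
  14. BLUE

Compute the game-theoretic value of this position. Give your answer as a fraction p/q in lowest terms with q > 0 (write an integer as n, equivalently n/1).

step 1: add BLUE to get B; options L={ 0 } R={  } = 1
step 2: add RED to get BR; options L={ 0 } R={ 1 } = 1/2
step 3: add BLUE to get BRB; options L={ 0; 1/2 } R={ 1 } = 3/4
step 4: add RED to get BRBR; options L={ 0; 1/2 } R={ 3/4; 1 } = 5/8
step 5: add RED to get BRBRR; options L={ 0; 1/2 } R={ 5/8; 3/4; 1 } = 9/16
step 6: add RED to get BRBRRR; options L={ 0; 1/2 } R={ 9/16; 5/8; 3/4; 1 } = 17/32
step 7: add RED to get BRBRRRR; options L={ 0; 1/2 } R={ 17/32; 9/16; 5/8; 3/4; 1 } = 33/64
step 8: add BLUE to get BRBRRRRB; options L={ 0; 1/2; 33/64 } R={ 17/32; 9/16; 5/8; 3/4; 1 } = 67/128
step 9: add BLUE to get BRBRRRRBB; options L={ 0; 1/2; 33/64; 67/128 } R={ 17/32; 9/16; 5/8; 3/4; 1 } = 135/256
step 10: add BLUE to get BRBRRRRBBB; options L={ 0; 1/2; 33/64; 67/128; 135/256 } R={ 17/32; 9/16; 5/8; 3/4; 1 } = 271/512
step 11: add RED to get BRBRRRRBBBR; options L={ 0; 1/2; 33/64; 67/128; 135/256 } R={ 271/512; 17/32; 9/16; 5/8; 3/4; 1 } = 541/1024
step 12: add BLUE to get BRBRRRRBBBRB; options L={ 0; 1/2; 33/64; 67/128; 135/256; 541/1024 } R={ 271/512; 17/32; 9/16; 5/8; 3/4; 1 } = 1083/2048
step 13: add RED to get BRBRRRRBBBRBR; options L={ 0; 1/2; 33/64; 67/128; 135/256; 541/1024 } R={ 1083/2048; 271/512; 17/32; 9/16; 5/8; 3/4; 1 } = 2165/4096
step 14: add BLUE to get BRBRRRRBBBRBRB; options L={ 0; 1/2; 33/64; 67/128; 135/256; 541/1024; 2165/4096 } R={ 1083/2048; 271/512; 17/32; 9/16; 5/8; 3/4; 1 } = 4331/8192

4331/8192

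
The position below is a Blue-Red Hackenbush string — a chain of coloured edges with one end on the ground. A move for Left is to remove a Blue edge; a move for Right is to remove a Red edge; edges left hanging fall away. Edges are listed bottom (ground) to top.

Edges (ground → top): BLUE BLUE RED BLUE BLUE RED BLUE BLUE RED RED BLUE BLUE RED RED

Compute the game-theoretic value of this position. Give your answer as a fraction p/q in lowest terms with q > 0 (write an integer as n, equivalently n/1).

Prefix values for BLUE BLUE RED BLUE BLUE RED BLUE BLUE RED RED BLUE BLUE RED RED via {L|R} + simplicity:
B: Left { 0 }, Right { · } => simplest 1
BB: Left { 0,1 }, Right { · } => simplest 2
BBR: Left { 0,1 }, Right { 2 } => simplest 3/2
BBRB: Left { 0,1,3/2 }, Right { 2 } => simplest 7/4
BBRBB: Left { 0,1,3/2,7/4 }, Right { 2 } => simplest 15/8
BBRBBR: Left { 0,1,3/2,7/4 }, Right { 15/8,2 } => simplest 29/16
BBRBBRB: Left { 0,1,3/2,7/4,29/16 }, Right { 15/8,2 } => simplest 59/32
BBRBBRBB: Left { 0,1,3/2,7/4,29/16,59/32 }, Right { 15/8,2 } => simplest 119/64
BBRBBRBBR: Left { 0,1,3/2,7/4,29/16,59/32 }, Right { 119/64,15/8,2 } => simplest 237/128
BBRBBRBBRR: Left { 0,1,3/2,7/4,29/16,59/32 }, Right { 237/128,119/64,15/8,2 } => simplest 473/256
BBRBBRBBRRB: Left { 0,1,3/2,7/4,29/16,59/32,473/256 }, Right { 237/128,119/64,15/8,2 } => simplest 947/512
BBRBBRBBRRBB: Left { 0,1,3/2,7/4,29/16,59/32,473/256,947/512 }, Right { 237/128,119/64,15/8,2 } => simplest 1895/1024
BBRBBRBBRRBBR: Left { 0,1,3/2,7/4,29/16,59/32,473/256,947/512 }, Right { 1895/1024,237/128,119/64,15/8,2 } => simplest 3789/2048
BBRBBRBBRRBBRR: Left { 0,1,3/2,7/4,29/16,59/32,473/256,947/512 }, Right { 3789/2048,1895/1024,237/128,119/64,15/8,2 } => simplest 7577/4096

7577/4096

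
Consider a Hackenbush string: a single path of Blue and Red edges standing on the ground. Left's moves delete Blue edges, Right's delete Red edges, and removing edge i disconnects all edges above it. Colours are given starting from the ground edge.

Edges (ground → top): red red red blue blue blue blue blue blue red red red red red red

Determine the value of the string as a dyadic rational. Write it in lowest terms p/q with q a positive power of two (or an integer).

-8319/4096

Build val(s[:k]) for k = 1..15, string s = red red red blue blue blue blue blue blue red red red red red red.
r: Left { none }, Right { 0 } so simplest -1
rr: Left { none }, Right { -1, 0 } so simplest -2
rrr: Left { none }, Right { -2, -1, 0 } so simplest -3
rrrb: Left { -3 }, Right { -2, -1, 0 } so simplest -5/2
rrrbb: Left { -3, -5/2 }, Right { -2, -1, 0 } so simplest -9/4
rrrbbb: Left { -3, -5/2, -9/4 }, Right { -2, -1, 0 } so simplest -17/8
rrrbbbb: Left { -3, -5/2, -9/4, -17/8 }, Right { -2, -1, 0 } so simplest -33/16
rrrbbbbb: Left { -3, -5/2, -9/4, -17/8, -33/16 }, Right { -2, -1, 0 } so simplest -65/32
rrrbbbbbb: Left { -3, -5/2, -9/4, -17/8, -33/16, -65/32 }, Right { -2, -1, 0 } so simplest -129/64
rrrbbbbbbr: Left { -3, -5/2, -9/4, -17/8, -33/16, -65/32 }, Right { -129/64, -2, -1, 0 } so simplest -259/128
rrrbbbbbbrr: Left { -3, -5/2, -9/4, -17/8, -33/16, -65/32 }, Right { -259/128, -129/64, -2, -1, 0 } so simplest -519/256
rrrbbbbbbrrr: Left { -3, -5/2, -9/4, -17/8, -33/16, -65/32 }, Right { -519/256, -259/128, -129/64, -2, -1, 0 } so simplest -1039/512
rrrbbbbbbrrrr: Left { -3, -5/2, -9/4, -17/8, -33/16, -65/32 }, Right { -1039/512, -519/256, -259/128, -129/64, -2, -1, 0 } so simplest -2079/1024
rrrbbbbbbrrrrr: Left { -3, -5/2, -9/4, -17/8, -33/16, -65/32 }, Right { -2079/1024, -1039/512, -519/256, -259/128, -129/64, -2, -1, 0 } so simplest -4159/2048
rrrbbbbbbrrrrrr: Left { -3, -5/2, -9/4, -17/8, -33/16, -65/32 }, Right { -4159/2048, -2079/1024, -1039/512, -519/256, -259/128, -129/64, -2, -1, 0 } so simplest -8319/4096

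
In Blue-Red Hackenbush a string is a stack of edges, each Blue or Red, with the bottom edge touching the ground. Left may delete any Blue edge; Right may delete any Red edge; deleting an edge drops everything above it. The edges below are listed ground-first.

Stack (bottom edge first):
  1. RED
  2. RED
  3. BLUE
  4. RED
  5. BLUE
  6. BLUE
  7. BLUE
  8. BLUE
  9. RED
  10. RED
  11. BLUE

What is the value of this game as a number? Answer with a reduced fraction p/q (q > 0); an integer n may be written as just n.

-781/512

Recurse on prefixes of the 11-edge string RED RED BLUE RED BLUE BLUE BLUE BLUE RED RED BLUE:
g_1 [R]  L=[none]  R=[0]  ⇒ -1
g_2 [RR]  L=[none]  R=[-1, 0]  ⇒ -2
g_3 [RRB]  L=[-2]  R=[-1, 0]  ⇒ -3/2
g_4 [RRBR]  L=[-2]  R=[-3/2, -1, 0]  ⇒ -7/4
g_5 [RRBRB]  L=[-2, -7/4]  R=[-3/2, -1, 0]  ⇒ -13/8
g_6 [RRBRBB]  L=[-2, -7/4, -13/8]  R=[-3/2, -1, 0]  ⇒ -25/16
g_7 [RRBRBBB]  L=[-2, -7/4, -13/8, -25/16]  R=[-3/2, -1, 0]  ⇒ -49/32
g_8 [RRBRBBBB]  L=[-2, -7/4, -13/8, -25/16, -49/32]  R=[-3/2, -1, 0]  ⇒ -97/64
g_9 [RRBRBBBBR]  L=[-2, -7/4, -13/8, -25/16, -49/32]  R=[-97/64, -3/2, -1, 0]  ⇒ -195/128
g_10 [RRBRBBBBRR]  L=[-2, -7/4, -13/8, -25/16, -49/32]  R=[-195/128, -97/64, -3/2, -1, 0]  ⇒ -391/256
g_11 [RRBRBBBBRRB]  L=[-2, -7/4, -13/8, -25/16, -49/32, -391/256]  R=[-195/128, -97/64, -3/2, -1, 0]  ⇒ -781/512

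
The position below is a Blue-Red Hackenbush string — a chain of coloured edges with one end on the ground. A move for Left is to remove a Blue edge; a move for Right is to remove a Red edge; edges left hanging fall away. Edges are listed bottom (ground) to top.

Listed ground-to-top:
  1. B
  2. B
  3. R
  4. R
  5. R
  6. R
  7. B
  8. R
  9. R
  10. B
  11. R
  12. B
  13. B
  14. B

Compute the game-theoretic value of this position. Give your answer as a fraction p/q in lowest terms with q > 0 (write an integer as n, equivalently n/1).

step 1: add B to get B; options L={ 0 } R={  } -> 1
step 2: add B to get BB; options L={ 0; 1 } R={  } -> 2
step 3: add R to get BBR; options L={ 0; 1 } R={ 2 } -> 3/2
step 4: add R to get BBRR; options L={ 0; 1 } R={ 3/2; 2 } -> 5/4
step 5: add R to get BBRRR; options L={ 0; 1 } R={ 5/4; 3/2; 2 } -> 9/8
step 6: add R to get BBRRRR; options L={ 0; 1 } R={ 9/8; 5/4; 3/2; 2 } -> 17/16
step 7: add B to get BBRRRRB; options L={ 0; 1; 17/16 } R={ 9/8; 5/4; 3/2; 2 } -> 35/32
step 8: add R to get BBRRRRBR; options L={ 0; 1; 17/16 } R={ 35/32; 9/8; 5/4; 3/2; 2 } -> 69/64
step 9: add R to get BBRRRRBRR; options L={ 0; 1; 17/16 } R={ 69/64; 35/32; 9/8; 5/4; 3/2; 2 } -> 137/128
step 10: add B to get BBRRRRBRRB; options L={ 0; 1; 17/16; 137/128 } R={ 69/64; 35/32; 9/8; 5/4; 3/2; 2 } -> 275/256
step 11: add R to get BBRRRRBRRBR; options L={ 0; 1; 17/16; 137/128 } R={ 275/256; 69/64; 35/32; 9/8; 5/4; 3/2; 2 } -> 549/512
step 12: add B to get BBRRRRBRRBRB; options L={ 0; 1; 17/16; 137/128; 549/512 } R={ 275/256; 69/64; 35/32; 9/8; 5/4; 3/2; 2 } -> 1099/1024
step 13: add B to get BBRRRRBRRBRBB; options L={ 0; 1; 17/16; 137/128; 549/512; 1099/1024 } R={ 275/256; 69/64; 35/32; 9/8; 5/4; 3/2; 2 } -> 2199/2048
step 14: add B to get BBRRRRBRRBRBBB; options L={ 0; 1; 17/16; 137/128; 549/512; 1099/1024; 2199/2048 } R={ 275/256; 69/64; 35/32; 9/8; 5/4; 3/2; 2 } -> 4399/4096

4399/4096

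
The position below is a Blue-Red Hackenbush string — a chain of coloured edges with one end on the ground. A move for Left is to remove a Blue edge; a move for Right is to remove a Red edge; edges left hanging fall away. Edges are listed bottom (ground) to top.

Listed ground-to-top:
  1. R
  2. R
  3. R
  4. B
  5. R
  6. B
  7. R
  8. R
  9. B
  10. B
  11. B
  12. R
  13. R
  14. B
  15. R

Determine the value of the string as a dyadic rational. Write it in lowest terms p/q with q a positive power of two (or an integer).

-11035/4096

edge 1 of 15 (R): { ∅ | 0 } -> -1
edge 2 of 15 (R): { ∅ | -1, 0 } -> -2
edge 3 of 15 (R): { ∅ | -2, -1, 0 } -> -3
edge 4 of 15 (B): { -3 | -2, -1, 0 } -> -5/2
edge 5 of 15 (R): { -3 | -5/2, -2, -1, 0 } -> -11/4
edge 6 of 15 (B): { -3, -11/4 | -5/2, -2, -1, 0 } -> -21/8
edge 7 of 15 (R): { -3, -11/4 | -21/8, -5/2, -2, -1, 0 } -> -43/16
edge 8 of 15 (R): { -3, -11/4 | -43/16, -21/8, -5/2, -2, -1, 0 } -> -87/32
edge 9 of 15 (B): { -3, -11/4, -87/32 | -43/16, -21/8, -5/2, -2, -1, 0 } -> -173/64
edge 10 of 15 (B): { -3, -11/4, -87/32, -173/64 | -43/16, -21/8, -5/2, -2, -1, 0 } -> -345/128
edge 11 of 15 (B): { -3, -11/4, -87/32, -173/64, -345/128 | -43/16, -21/8, -5/2, -2, -1, 0 } -> -689/256
edge 12 of 15 (R): { -3, -11/4, -87/32, -173/64, -345/128 | -689/256, -43/16, -21/8, -5/2, -2, -1, 0 } -> -1379/512
edge 13 of 15 (R): { -3, -11/4, -87/32, -173/64, -345/128 | -1379/512, -689/256, -43/16, -21/8, -5/2, -2, -1, 0 } -> -2759/1024
edge 14 of 15 (B): { -3, -11/4, -87/32, -173/64, -345/128, -2759/1024 | -1379/512, -689/256, -43/16, -21/8, -5/2, -2, -1, 0 } -> -5517/2048
edge 15 of 15 (R): { -3, -11/4, -87/32, -173/64, -345/128, -2759/1024 | -5517/2048, -1379/512, -689/256, -43/16, -21/8, -5/2, -2, -1, 0 } -> -11035/4096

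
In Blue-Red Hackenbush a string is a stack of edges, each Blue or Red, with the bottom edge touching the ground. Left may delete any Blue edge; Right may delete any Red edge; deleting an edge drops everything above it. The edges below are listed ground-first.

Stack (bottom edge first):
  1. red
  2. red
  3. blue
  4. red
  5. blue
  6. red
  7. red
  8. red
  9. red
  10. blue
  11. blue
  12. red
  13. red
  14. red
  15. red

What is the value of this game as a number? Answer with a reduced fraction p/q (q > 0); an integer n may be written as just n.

edge 1 of 15 (red): { (no moves) | 0 } — -1
edge 2 of 15 (red): { (no moves) | -1,0 } — -2
edge 3 of 15 (blue): { -2 | -1,0 } — -3/2
edge 4 of 15 (red): { -2 | -3/2,-1,0 } — -7/4
edge 5 of 15 (blue): { -2,-7/4 | -3/2,-1,0 } — -13/8
edge 6 of 15 (red): { -2,-7/4 | -13/8,-3/2,-1,0 } — -27/16
edge 7 of 15 (red): { -2,-7/4 | -27/16,-13/8,-3/2,-1,0 } — -55/32
edge 8 of 15 (red): { -2,-7/4 | -55/32,-27/16,-13/8,-3/2,-1,0 } — -111/64
edge 9 of 15 (red): { -2,-7/4 | -111/64,-55/32,-27/16,-13/8,-3/2,-1,0 } — -223/128
edge 10 of 15 (blue): { -2,-7/4,-223/128 | -111/64,-55/32,-27/16,-13/8,-3/2,-1,0 } — -445/256
edge 11 of 15 (blue): { -2,-7/4,-223/128,-445/256 | -111/64,-55/32,-27/16,-13/8,-3/2,-1,0 } — -889/512
edge 12 of 15 (red): { -2,-7/4,-223/128,-445/256 | -889/512,-111/64,-55/32,-27/16,-13/8,-3/2,-1,0 } — -1779/1024
edge 13 of 15 (red): { -2,-7/4,-223/128,-445/256 | -1779/1024,-889/512,-111/64,-55/32,-27/16,-13/8,-3/2,-1,0 } — -3559/2048
edge 14 of 15 (red): { -2,-7/4,-223/128,-445/256 | -3559/2048,-1779/1024,-889/512,-111/64,-55/32,-27/16,-13/8,-3/2,-1,0 } — -7119/4096
edge 15 of 15 (red): { -2,-7/4,-223/128,-445/256 | -7119/4096,-3559/2048,-1779/1024,-889/512,-111/64,-55/32,-27/16,-13/8,-3/2,-1,0 } — -14239/8192

-14239/8192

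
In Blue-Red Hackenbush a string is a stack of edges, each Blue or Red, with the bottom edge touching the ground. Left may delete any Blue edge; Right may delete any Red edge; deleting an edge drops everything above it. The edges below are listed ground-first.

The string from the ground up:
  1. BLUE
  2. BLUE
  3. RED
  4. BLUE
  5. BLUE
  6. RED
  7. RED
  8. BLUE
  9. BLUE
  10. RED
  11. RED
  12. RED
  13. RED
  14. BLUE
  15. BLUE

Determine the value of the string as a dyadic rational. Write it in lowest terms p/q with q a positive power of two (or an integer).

14727/8192

1 of 15 · B · max L 0 · min R +∞ — 1
2 of 15 · BB · max L 1 · min R +∞ — 2
3 of 15 · BBR · max L 1 · min R 2 — 3/2
4 of 15 · BBRB · max L 3/2 · min R 2 — 7/4
5 of 15 · BBRBB · max L 7/4 · min R 2 — 15/8
6 of 15 · BBRBBR · max L 7/4 · min R 15/8 — 29/16
7 of 15 · BBRBBRR · max L 7/4 · min R 29/16 — 57/32
8 of 15 · BBRBBRRB · max L 57/32 · min R 29/16 — 115/64
9 of 15 · BBRBBRRBB · max L 115/64 · min R 29/16 — 231/128
10 of 15 · BBRBBRRBBR · max L 115/64 · min R 231/128 — 461/256
11 of 15 · BBRBBRRBBRR · max L 115/64 · min R 461/256 — 921/512
12 of 15 · BBRBBRRBBRRR · max L 115/64 · min R 921/512 — 1841/1024
13 of 15 · BBRBBRRBBRRRR · max L 115/64 · min R 1841/1024 — 3681/2048
14 of 15 · BBRBBRRBBRRRRB · max L 3681/2048 · min R 1841/1024 — 7363/4096
15 of 15 · BBRBBRRBBRRRRBB · max L 7363/4096 · min R 1841/1024 — 14727/8192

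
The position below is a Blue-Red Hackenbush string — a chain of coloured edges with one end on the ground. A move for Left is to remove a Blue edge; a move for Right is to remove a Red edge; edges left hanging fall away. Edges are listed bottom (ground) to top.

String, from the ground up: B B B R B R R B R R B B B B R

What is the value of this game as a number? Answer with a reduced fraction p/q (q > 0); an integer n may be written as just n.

10557/4096

B: Left { 0 }, Right { · } -> simplest 1
BB: Left { 0,1 }, Right { · } -> simplest 2
BBB: Left { 0,1,2 }, Right { · } -> simplest 3
BBBR: Left { 0,1,2 }, Right { 3 } -> simplest 5/2
BBBRB: Left { 0,1,2,5/2 }, Right { 3 } -> simplest 11/4
BBBRBR: Left { 0,1,2,5/2 }, Right { 11/4,3 } -> simplest 21/8
BBBRBRR: Left { 0,1,2,5/2 }, Right { 21/8,11/4,3 } -> simplest 41/16
BBBRBRRB: Left { 0,1,2,5/2,41/16 }, Right { 21/8,11/4,3 } -> simplest 83/32
BBBRBRRBR: Left { 0,1,2,5/2,41/16 }, Right { 83/32,21/8,11/4,3 } -> simplest 165/64
BBBRBRRBRR: Left { 0,1,2,5/2,41/16 }, Right { 165/64,83/32,21/8,11/4,3 } -> simplest 329/128
BBBRBRRBRRB: Left { 0,1,2,5/2,41/16,329/128 }, Right { 165/64,83/32,21/8,11/4,3 } -> simplest 659/256
BBBRBRRBRRBB: Left { 0,1,2,5/2,41/16,329/128,659/256 }, Right { 165/64,83/32,21/8,11/4,3 } -> simplest 1319/512
BBBRBRRBRRBBB: Left { 0,1,2,5/2,41/16,329/128,659/256,1319/512 }, Right { 165/64,83/32,21/8,11/4,3 } -> simplest 2639/1024
BBBRBRRBRRBBBB: Left { 0,1,2,5/2,41/16,329/128,659/256,1319/512,2639/1024 }, Right { 165/64,83/32,21/8,11/4,3 } -> simplest 5279/2048
BBBRBRRBRRBBBBR: Left { 0,1,2,5/2,41/16,329/128,659/256,1319/512,2639/1024 }, Right { 5279/2048,165/64,83/32,21/8,11/4,3 } -> simplest 10557/4096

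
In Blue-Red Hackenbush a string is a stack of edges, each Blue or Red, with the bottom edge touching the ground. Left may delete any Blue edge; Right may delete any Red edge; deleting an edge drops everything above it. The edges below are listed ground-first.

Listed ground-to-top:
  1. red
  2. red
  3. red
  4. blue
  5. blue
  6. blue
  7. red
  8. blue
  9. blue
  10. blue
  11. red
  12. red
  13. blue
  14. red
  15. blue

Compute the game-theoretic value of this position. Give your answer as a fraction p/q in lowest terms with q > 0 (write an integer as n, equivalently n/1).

-8757/4096

Recurse on prefixes of the 15-edge string red red red blue blue blue red blue blue blue red red blue red blue:
val_1 [r]  L=[none]  R=[0]  so -1
val_2 [rr]  L=[none]  R=[-1 0]  so -2
val_3 [rrr]  L=[none]  R=[-2 -1 0]  so -3
val_4 [rrrb]  L=[-3]  R=[-2 -1 0]  so -5/2
val_5 [rrrbb]  L=[-3 -5/2]  R=[-2 -1 0]  so -9/4
val_6 [rrrbbb]  L=[-3 -5/2 -9/4]  R=[-2 -1 0]  so -17/8
val_7 [rrrbbbr]  L=[-3 -5/2 -9/4]  R=[-17/8 -2 -1 0]  so -35/16
val_8 [rrrbbbrb]  L=[-3 -5/2 -9/4 -35/16]  R=[-17/8 -2 -1 0]  so -69/32
val_9 [rrrbbbrbb]  L=[-3 -5/2 -9/4 -35/16 -69/32]  R=[-17/8 -2 -1 0]  so -137/64
val_10 [rrrbbbrbbb]  L=[-3 -5/2 -9/4 -35/16 -69/32 -137/64]  R=[-17/8 -2 -1 0]  so -273/128
val_11 [rrrbbbrbbbr]  L=[-3 -5/2 -9/4 -35/16 -69/32 -137/64]  R=[-273/128 -17/8 -2 -1 0]  so -547/256
val_12 [rrrbbbrbbbrr]  L=[-3 -5/2 -9/4 -35/16 -69/32 -137/64]  R=[-547/256 -273/128 -17/8 -2 -1 0]  so -1095/512
val_13 [rrrbbbrbbbrrb]  L=[-3 -5/2 -9/4 -35/16 -69/32 -137/64 -1095/512]  R=[-547/256 -273/128 -17/8 -2 -1 0]  so -2189/1024
val_14 [rrrbbbrbbbrrbr]  L=[-3 -5/2 -9/4 -35/16 -69/32 -137/64 -1095/512]  R=[-2189/1024 -547/256 -273/128 -17/8 -2 -1 0]  so -4379/2048
val_15 [rrrbbbrbbbrrbrb]  L=[-3 -5/2 -9/4 -35/16 -69/32 -137/64 -1095/512 -4379/2048]  R=[-2189/1024 -547/256 -273/128 -17/8 -2 -1 0]  so -8757/4096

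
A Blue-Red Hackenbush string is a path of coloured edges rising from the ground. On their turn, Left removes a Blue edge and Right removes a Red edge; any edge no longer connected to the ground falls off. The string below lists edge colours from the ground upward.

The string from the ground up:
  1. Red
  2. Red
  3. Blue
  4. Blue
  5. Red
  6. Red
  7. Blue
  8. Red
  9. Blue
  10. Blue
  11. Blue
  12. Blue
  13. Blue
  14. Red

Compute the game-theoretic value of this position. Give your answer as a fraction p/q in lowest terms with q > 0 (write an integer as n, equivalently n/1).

-5763/4096

Prefix values for Red Red Blue Blue Red Red Blue Red Blue Blue Blue Blue Blue Red via {L|R} + simplicity:
G(R) = { — | 0 } => -1
G(RR) = { — | -1 0 } => -2
G(RRB) = { -2 | -1 0 } => -3/2
G(RRBB) = { -2 -3/2 | -1 0 } => -5/4
G(RRBBR) = { -2 -3/2 | -5/4 -1 0 } => -11/8
G(RRBBRR) = { -2 -3/2 | -11/8 -5/4 -1 0 } => -23/16
G(RRBBRRB) = { -2 -3/2 -23/16 | -11/8 -5/4 -1 0 } => -45/32
G(RRBBRRBR) = { -2 -3/2 -23/16 | -45/32 -11/8 -5/4 -1 0 } => -91/64
G(RRBBRRBRB) = { -2 -3/2 -23/16 -91/64 | -45/32 -11/8 -5/4 -1 0 } => -181/128
G(RRBBRRBRBB) = { -2 -3/2 -23/16 -91/64 -181/128 | -45/32 -11/8 -5/4 -1 0 } => -361/256
G(RRBBRRBRBBB) = { -2 -3/2 -23/16 -91/64 -181/128 -361/256 | -45/32 -11/8 -5/4 -1 0 } => -721/512
G(RRBBRRBRBBBB) = { -2 -3/2 -23/16 -91/64 -181/128 -361/256 -721/512 | -45/32 -11/8 -5/4 -1 0 } => -1441/1024
G(RRBBRRBRBBBBB) = { -2 -3/2 -23/16 -91/64 -181/128 -361/256 -721/512 -1441/1024 | -45/32 -11/8 -5/4 -1 0 } => -2881/2048
G(RRBBRRBRBBBBBR) = { -2 -3/2 -23/16 -91/64 -181/128 -361/256 -721/512 -1441/1024 | -2881/2048 -45/32 -11/8 -5/4 -1 0 } => -5763/4096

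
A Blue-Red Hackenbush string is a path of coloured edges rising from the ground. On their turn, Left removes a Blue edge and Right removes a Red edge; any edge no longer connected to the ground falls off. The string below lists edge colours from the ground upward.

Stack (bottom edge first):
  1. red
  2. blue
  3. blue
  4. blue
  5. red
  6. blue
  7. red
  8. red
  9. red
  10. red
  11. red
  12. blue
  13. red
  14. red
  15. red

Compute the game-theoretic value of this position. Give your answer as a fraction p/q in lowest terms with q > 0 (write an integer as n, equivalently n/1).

-3055/16384

Build g(s[:k]) for k = 1..15, string s = red blue blue blue red blue red red red red red blue red red red.
1 of 15 · r · max L −∞ · min R 0 so -1
2 of 15 · rb · max L -1 · min R 0 so -1/2
3 of 15 · rbb · max L -1/2 · min R 0 so -1/4
4 of 15 · rbbb · max L -1/4 · min R 0 so -1/8
5 of 15 · rbbbr · max L -1/4 · min R -1/8 so -3/16
6 of 15 · rbbbrb · max L -3/16 · min R -1/8 so -5/32
7 of 15 · rbbbrbr · max L -3/16 · min R -5/32 so -11/64
8 of 15 · rbbbrbrr · max L -3/16 · min R -11/64 so -23/128
9 of 15 · rbbbrbrrr · max L -3/16 · min R -23/128 so -47/256
10 of 15 · rbbbrbrrrr · max L -3/16 · min R -47/256 so -95/512
11 of 15 · rbbbrbrrrrr · max L -3/16 · min R -95/512 so -191/1024
12 of 15 · rbbbrbrrrrrb · max L -191/1024 · min R -95/512 so -381/2048
13 of 15 · rbbbrbrrrrrbr · max L -191/1024 · min R -381/2048 so -763/4096
14 of 15 · rbbbrbrrrrrbrr · max L -191/1024 · min R -763/4096 so -1527/8192
15 of 15 · rbbbrbrrrrrbrrr · max L -191/1024 · min R -1527/8192 so -3055/16384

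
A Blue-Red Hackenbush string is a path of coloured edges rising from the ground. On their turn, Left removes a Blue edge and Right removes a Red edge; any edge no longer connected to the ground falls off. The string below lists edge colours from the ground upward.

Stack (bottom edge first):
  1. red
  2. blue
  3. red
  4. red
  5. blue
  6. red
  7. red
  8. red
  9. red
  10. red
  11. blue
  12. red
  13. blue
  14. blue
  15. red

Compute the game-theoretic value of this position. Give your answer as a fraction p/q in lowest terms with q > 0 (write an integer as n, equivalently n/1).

-14291/16384

g_1 [r]  L=[none]  R=[0]  = -1
g_2 [rb]  L=[-1]  R=[0]  = -1/2
g_3 [rbr]  L=[-1]  R=[-1/2, 0]  = -3/4
g_4 [rbrr]  L=[-1]  R=[-3/4, -1/2, 0]  = -7/8
g_5 [rbrrb]  L=[-1, -7/8]  R=[-3/4, -1/2, 0]  = -13/16
g_6 [rbrrbr]  L=[-1, -7/8]  R=[-13/16, -3/4, -1/2, 0]  = -27/32
g_7 [rbrrbrr]  L=[-1, -7/8]  R=[-27/32, -13/16, -3/4, -1/2, 0]  = -55/64
g_8 [rbrrbrrr]  L=[-1, -7/8]  R=[-55/64, -27/32, -13/16, -3/4, -1/2, 0]  = -111/128
g_9 [rbrrbrrrr]  L=[-1, -7/8]  R=[-111/128, -55/64, -27/32, -13/16, -3/4, -1/2, 0]  = -223/256
g_10 [rbrrbrrrrr]  L=[-1, -7/8]  R=[-223/256, -111/128, -55/64, -27/32, -13/16, -3/4, -1/2, 0]  = -447/512
g_11 [rbrrbrrrrrb]  L=[-1, -7/8, -447/512]  R=[-223/256, -111/128, -55/64, -27/32, -13/16, -3/4, -1/2, 0]  = -893/1024
g_12 [rbrrbrrrrrbr]  L=[-1, -7/8, -447/512]  R=[-893/1024, -223/256, -111/128, -55/64, -27/32, -13/16, -3/4, -1/2, 0]  = -1787/2048
g_13 [rbrrbrrrrrbrb]  L=[-1, -7/8, -447/512, -1787/2048]  R=[-893/1024, -223/256, -111/128, -55/64, -27/32, -13/16, -3/4, -1/2, 0]  = -3573/4096
g_14 [rbrrbrrrrrbrbb]  L=[-1, -7/8, -447/512, -1787/2048, -3573/4096]  R=[-893/1024, -223/256, -111/128, -55/64, -27/32, -13/16, -3/4, -1/2, 0]  = -7145/8192
g_15 [rbrrbrrrrrbrbbr]  L=[-1, -7/8, -447/512, -1787/2048, -3573/4096]  R=[-7145/8192, -893/1024, -223/256, -111/128, -55/64, -27/32, -13/16, -3/4, -1/2, 0]  = -14291/16384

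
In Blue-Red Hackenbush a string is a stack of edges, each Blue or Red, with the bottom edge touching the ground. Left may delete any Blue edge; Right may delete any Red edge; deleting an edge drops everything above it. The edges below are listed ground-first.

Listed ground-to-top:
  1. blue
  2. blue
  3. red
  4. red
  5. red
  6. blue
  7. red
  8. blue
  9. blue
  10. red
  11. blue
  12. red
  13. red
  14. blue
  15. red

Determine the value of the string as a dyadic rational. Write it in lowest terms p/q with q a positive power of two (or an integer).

Recurse on prefixes of the 15-edge string blue blue red red red blue red blue blue red blue red red blue red:
step 1: add blue to get b; options L={ 0 } R={ none } => 1
step 2: add blue to get bb; options L={ 0; 1 } R={ none } => 2
step 3: add red to get bbr; options L={ 0; 1 } R={ 2 } => 3/2
step 4: add red to get bbrr; options L={ 0; 1 } R={ 3/2; 2 } => 5/4
step 5: add red to get bbrrr; options L={ 0; 1 } R={ 5/4; 3/2; 2 } => 9/8
step 6: add blue to get bbrrrb; options L={ 0; 1; 9/8 } R={ 5/4; 3/2; 2 } => 19/16
step 7: add red to get bbrrrbr; options L={ 0; 1; 9/8 } R={ 19/16; 5/4; 3/2; 2 } => 37/32
step 8: add blue to get bbrrrbrb; options L={ 0; 1; 9/8; 37/32 } R={ 19/16; 5/4; 3/2; 2 } => 75/64
step 9: add blue to get bbrrrbrbb; options L={ 0; 1; 9/8; 37/32; 75/64 } R={ 19/16; 5/4; 3/2; 2 } => 151/128
step 10: add red to get bbrrrbrbbr; options L={ 0; 1; 9/8; 37/32; 75/64 } R={ 151/128; 19/16; 5/4; 3/2; 2 } => 301/256
step 11: add blue to get bbrrrbrbbrb; options L={ 0; 1; 9/8; 37/32; 75/64; 301/256 } R={ 151/128; 19/16; 5/4; 3/2; 2 } => 603/512
step 12: add red to get bbrrrbrbbrbr; options L={ 0; 1; 9/8; 37/32; 75/64; 301/256 } R={ 603/512; 151/128; 19/16; 5/4; 3/2; 2 } => 1205/1024
step 13: add red to get bbrrrbrbbrbrr; options L={ 0; 1; 9/8; 37/32; 75/64; 301/256 } R={ 1205/1024; 603/512; 151/128; 19/16; 5/4; 3/2; 2 } => 2409/2048
step 14: add blue to get bbrrrbrbbrbrrb; options L={ 0; 1; 9/8; 37/32; 75/64; 301/256; 2409/2048 } R={ 1205/1024; 603/512; 151/128; 19/16; 5/4; 3/2; 2 } => 4819/4096
step 15: add red to get bbrrrbrbbrbrrbr; options L={ 0; 1; 9/8; 37/32; 75/64; 301/256; 2409/2048 } R={ 4819/4096; 1205/1024; 603/512; 151/128; 19/16; 5/4; 3/2; 2 } => 9637/8192

9637/8192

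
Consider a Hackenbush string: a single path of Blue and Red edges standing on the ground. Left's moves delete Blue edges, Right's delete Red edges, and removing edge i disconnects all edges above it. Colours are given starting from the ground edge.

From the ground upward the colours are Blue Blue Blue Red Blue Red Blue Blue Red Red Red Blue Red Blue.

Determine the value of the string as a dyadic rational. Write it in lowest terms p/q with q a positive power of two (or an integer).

Recurse on prefixes of the 14-edge string Blue Blue Blue Red Blue Red Blue Blue Red Red Red Blue Red Blue:
val(B) = { 0 | none } — 1
val(BB) = { 0 1 | none } — 2
val(BBB) = { 0 1 2 | none } — 3
val(BBBR) = { 0 1 2 | 3 } — 5/2
val(BBBRB) = { 0 1 2 5/2 | 3 } — 11/4
val(BBBRBR) = { 0 1 2 5/2 | 11/4 3 } — 21/8
val(BBBRBRB) = { 0 1 2 5/2 21/8 | 11/4 3 } — 43/16
val(BBBRBRBB) = { 0 1 2 5/2 21/8 43/16 | 11/4 3 } — 87/32
val(BBBRBRBBR) = { 0 1 2 5/2 21/8 43/16 | 87/32 11/4 3 } — 173/64
val(BBBRBRBBRR) = { 0 1 2 5/2 21/8 43/16 | 173/64 87/32 11/4 3 } — 345/128
val(BBBRBRBBRRR) = { 0 1 2 5/2 21/8 43/16 | 345/128 173/64 87/32 11/4 3 } — 689/256
val(BBBRBRBBRRRB) = { 0 1 2 5/2 21/8 43/16 689/256 | 345/128 173/64 87/32 11/4 3 } — 1379/512
val(BBBRBRBBRRRBR) = { 0 1 2 5/2 21/8 43/16 689/256 | 1379/512 345/128 173/64 87/32 11/4 3 } — 2757/1024
val(BBBRBRBBRRRBRB) = { 0 1 2 5/2 21/8 43/16 689/256 2757/1024 | 1379/512 345/128 173/64 87/32 11/4 3 } — 5515/2048

5515/2048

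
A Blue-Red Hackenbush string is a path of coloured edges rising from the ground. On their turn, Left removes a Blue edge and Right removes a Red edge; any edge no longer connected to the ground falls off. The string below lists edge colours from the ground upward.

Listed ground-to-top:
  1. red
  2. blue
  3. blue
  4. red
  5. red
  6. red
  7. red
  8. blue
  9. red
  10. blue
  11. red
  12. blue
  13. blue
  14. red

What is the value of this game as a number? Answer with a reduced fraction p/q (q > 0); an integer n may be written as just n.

edge 1 of 14 (red): { · | 0 } ⇒ -1
edge 2 of 14 (blue): { -1 | 0 } ⇒ -1/2
edge 3 of 14 (blue): { -1, -1/2 | 0 } ⇒ -1/4
edge 4 of 14 (red): { -1, -1/2 | -1/4, 0 } ⇒ -3/8
edge 5 of 14 (red): { -1, -1/2 | -3/8, -1/4, 0 } ⇒ -7/16
edge 6 of 14 (red): { -1, -1/2 | -7/16, -3/8, -1/4, 0 } ⇒ -15/32
edge 7 of 14 (red): { -1, -1/2 | -15/32, -7/16, -3/8, -1/4, 0 } ⇒ -31/64
edge 8 of 14 (blue): { -1, -1/2, -31/64 | -15/32, -7/16, -3/8, -1/4, 0 } ⇒ -61/128
edge 9 of 14 (red): { -1, -1/2, -31/64 | -61/128, -15/32, -7/16, -3/8, -1/4, 0 } ⇒ -123/256
edge 10 of 14 (blue): { -1, -1/2, -31/64, -123/256 | -61/128, -15/32, -7/16, -3/8, -1/4, 0 } ⇒ -245/512
edge 11 of 14 (red): { -1, -1/2, -31/64, -123/256 | -245/512, -61/128, -15/32, -7/16, -3/8, -1/4, 0 } ⇒ -491/1024
edge 12 of 14 (blue): { -1, -1/2, -31/64, -123/256, -491/1024 | -245/512, -61/128, -15/32, -7/16, -3/8, -1/4, 0 } ⇒ -981/2048
edge 13 of 14 (blue): { -1, -1/2, -31/64, -123/256, -491/1024, -981/2048 | -245/512, -61/128, -15/32, -7/16, -3/8, -1/4, 0 } ⇒ -1961/4096
edge 14 of 14 (red): { -1, -1/2, -31/64, -123/256, -491/1024, -981/2048 | -1961/4096, -245/512, -61/128, -15/32, -7/16, -3/8, -1/4, 0 } ⇒ -3923/8192

-3923/8192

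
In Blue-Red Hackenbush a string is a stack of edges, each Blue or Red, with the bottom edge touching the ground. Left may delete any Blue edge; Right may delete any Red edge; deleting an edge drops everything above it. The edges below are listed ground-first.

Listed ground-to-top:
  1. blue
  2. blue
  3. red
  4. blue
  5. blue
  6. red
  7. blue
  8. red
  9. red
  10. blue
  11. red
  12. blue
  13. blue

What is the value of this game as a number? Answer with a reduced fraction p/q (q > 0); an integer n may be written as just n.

Build g(s[:k]) for k = 1..13, string s = blue blue red blue blue red blue red red blue red blue blue.
1 of 13 · b · max L 0 · min R +∞ — 1
2 of 13 · bb · max L 1 · min R +∞ — 2
3 of 13 · bbr · max L 1 · min R 2 — 3/2
4 of 13 · bbrb · max L 3/2 · min R 2 — 7/4
5 of 13 · bbrbb · max L 7/4 · min R 2 — 15/8
6 of 13 · bbrbbr · max L 7/4 · min R 15/8 — 29/16
7 of 13 · bbrbbrb · max L 29/16 · min R 15/8 — 59/32
8 of 13 · bbrbbrbr · max L 29/16 · min R 59/32 — 117/64
9 of 13 · bbrbbrbrr · max L 29/16 · min R 117/64 — 233/128
10 of 13 · bbrbbrbrrb · max L 233/128 · min R 117/64 — 467/256
11 of 13 · bbrbbrbrrbr · max L 233/128 · min R 467/256 — 933/512
12 of 13 · bbrbbrbrrbrb · max L 933/512 · min R 467/256 — 1867/1024
13 of 13 · bbrbbrbrrbrbb · max L 1867/1024 · min R 467/256 — 3735/2048

3735/2048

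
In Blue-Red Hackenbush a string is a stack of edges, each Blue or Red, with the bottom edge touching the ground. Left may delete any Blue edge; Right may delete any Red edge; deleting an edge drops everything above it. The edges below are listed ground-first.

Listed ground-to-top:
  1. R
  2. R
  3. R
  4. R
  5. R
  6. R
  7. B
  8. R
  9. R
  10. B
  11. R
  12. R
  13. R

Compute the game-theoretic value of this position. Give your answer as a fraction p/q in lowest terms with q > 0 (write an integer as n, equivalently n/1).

-751/128

Build value(s[:k]) for k = 1..13, string s = R R R R R R B R R B R R R.
value(R) = { (no moves) | 0 } = -1
value(RR) = { (no moves) | -1, 0 } = -2
value(RRR) = { (no moves) | -2, -1, 0 } = -3
value(RRRR) = { (no moves) | -3, -2, -1, 0 } = -4
value(RRRRR) = { (no moves) | -4, -3, -2, -1, 0 } = -5
value(RRRRRR) = { (no moves) | -5, -4, -3, -2, -1, 0 } = -6
value(RRRRRRB) = { -6 | -5, -4, -3, -2, -1, 0 } = -11/2
value(RRRRRRBR) = { -6 | -11/2, -5, -4, -3, -2, -1, 0 } = -23/4
value(RRRRRRBRR) = { -6 | -23/4, -11/2, -5, -4, -3, -2, -1, 0 } = -47/8
value(RRRRRRBRRB) = { -6, -47/8 | -23/4, -11/2, -5, -4, -3, -2, -1, 0 } = -93/16
value(RRRRRRBRRBR) = { -6, -47/8 | -93/16, -23/4, -11/2, -5, -4, -3, -2, -1, 0 } = -187/32
value(RRRRRRBRRBRR) = { -6, -47/8 | -187/32, -93/16, -23/4, -11/2, -5, -4, -3, -2, -1, 0 } = -375/64
value(RRRRRRBRRBRRR) = { -6, -47/8 | -375/64, -187/32, -93/16, -23/4, -11/2, -5, -4, -3, -2, -1, 0 } = -751/128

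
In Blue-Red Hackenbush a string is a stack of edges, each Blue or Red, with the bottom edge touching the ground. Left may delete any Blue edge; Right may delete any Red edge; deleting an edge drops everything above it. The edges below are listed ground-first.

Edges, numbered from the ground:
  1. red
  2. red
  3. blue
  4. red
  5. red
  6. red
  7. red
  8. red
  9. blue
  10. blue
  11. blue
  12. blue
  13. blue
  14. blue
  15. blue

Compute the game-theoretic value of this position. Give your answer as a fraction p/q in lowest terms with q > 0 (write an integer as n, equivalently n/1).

-16129/8192

Recurse on prefixes of the 15-edge string red red blue red red red red red blue blue blue blue blue blue blue:
step 1: add red to get r; options L={ (no moves) } R={ 0 } -> -1
step 2: add red to get rr; options L={ (no moves) } R={ -1, 0 } -> -2
step 3: add blue to get rrb; options L={ -2 } R={ -1, 0 } -> -3/2
step 4: add red to get rrbr; options L={ -2 } R={ -3/2, -1, 0 } -> -7/4
step 5: add red to get rrbrr; options L={ -2 } R={ -7/4, -3/2, -1, 0 } -> -15/8
step 6: add red to get rrbrrr; options L={ -2 } R={ -15/8, -7/4, -3/2, -1, 0 } -> -31/16
step 7: add red to get rrbrrrr; options L={ -2 } R={ -31/16, -15/8, -7/4, -3/2, -1, 0 } -> -63/32
step 8: add red to get rrbrrrrr; options L={ -2 } R={ -63/32, -31/16, -15/8, -7/4, -3/2, -1, 0 } -> -127/64
step 9: add blue to get rrbrrrrrb; options L={ -2, -127/64 } R={ -63/32, -31/16, -15/8, -7/4, -3/2, -1, 0 } -> -253/128
step 10: add blue to get rrbrrrrrbb; options L={ -2, -127/64, -253/128 } R={ -63/32, -31/16, -15/8, -7/4, -3/2, -1, 0 } -> -505/256
step 11: add blue to get rrbrrrrrbbb; options L={ -2, -127/64, -253/128, -505/256 } R={ -63/32, -31/16, -15/8, -7/4, -3/2, -1, 0 } -> -1009/512
step 12: add blue to get rrbrrrrrbbbb; options L={ -2, -127/64, -253/128, -505/256, -1009/512 } R={ -63/32, -31/16, -15/8, -7/4, -3/2, -1, 0 } -> -2017/1024
step 13: add blue to get rrbrrrrrbbbbb; options L={ -2, -127/64, -253/128, -505/256, -1009/512, -2017/1024 } R={ -63/32, -31/16, -15/8, -7/4, -3/2, -1, 0 } -> -4033/2048
step 14: add blue to get rrbrrrrrbbbbbb; options L={ -2, -127/64, -253/128, -505/256, -1009/512, -2017/1024, -4033/2048 } R={ -63/32, -31/16, -15/8, -7/4, -3/2, -1, 0 } -> -8065/4096
step 15: add blue to get rrbrrrrrbbbbbbb; options L={ -2, -127/64, -253/128, -505/256, -1009/512, -2017/1024, -4033/2048, -8065/4096 } R={ -63/32, -31/16, -15/8, -7/4, -3/2, -1, 0 } -> -16129/8192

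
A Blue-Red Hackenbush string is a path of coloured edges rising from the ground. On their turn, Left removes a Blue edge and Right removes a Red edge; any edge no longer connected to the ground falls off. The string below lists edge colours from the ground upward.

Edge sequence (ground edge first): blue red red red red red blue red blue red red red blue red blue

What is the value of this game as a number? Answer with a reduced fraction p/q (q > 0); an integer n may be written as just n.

Prefix values for blue red red red red red blue red blue red red red blue red blue via {L|R} + simplicity:
edge 1 of 15 (blue): { 0 | ∅ } — 1
edge 2 of 15 (red): { 0 | 1 } — 1/2
edge 3 of 15 (red): { 0 | 1/2; 1 } — 1/4
edge 4 of 15 (red): { 0 | 1/4; 1/2; 1 } — 1/8
edge 5 of 15 (red): { 0 | 1/8; 1/4; 1/2; 1 } — 1/16
edge 6 of 15 (red): { 0 | 1/16; 1/8; 1/4; 1/2; 1 } — 1/32
edge 7 of 15 (blue): { 0; 1/32 | 1/16; 1/8; 1/4; 1/2; 1 } — 3/64
edge 8 of 15 (red): { 0; 1/32 | 3/64; 1/16; 1/8; 1/4; 1/2; 1 } — 5/128
edge 9 of 15 (blue): { 0; 1/32; 5/128 | 3/64; 1/16; 1/8; 1/4; 1/2; 1 } — 11/256
edge 10 of 15 (red): { 0; 1/32; 5/128 | 11/256; 3/64; 1/16; 1/8; 1/4; 1/2; 1 } — 21/512
edge 11 of 15 (red): { 0; 1/32; 5/128 | 21/512; 11/256; 3/64; 1/16; 1/8; 1/4; 1/2; 1 } — 41/1024
edge 12 of 15 (red): { 0; 1/32; 5/128 | 41/1024; 21/512; 11/256; 3/64; 1/16; 1/8; 1/4; 1/2; 1 } — 81/2048
edge 13 of 15 (blue): { 0; 1/32; 5/128; 81/2048 | 41/1024; 21/512; 11/256; 3/64; 1/16; 1/8; 1/4; 1/2; 1 } — 163/4096
edge 14 of 15 (red): { 0; 1/32; 5/128; 81/2048 | 163/4096; 41/1024; 21/512; 11/256; 3/64; 1/16; 1/8; 1/4; 1/2; 1 } — 325/8192
edge 15 of 15 (blue): { 0; 1/32; 5/128; 81/2048; 325/8192 | 163/4096; 41/1024; 21/512; 11/256; 3/64; 1/16; 1/8; 1/4; 1/2; 1 } — 651/16384

651/16384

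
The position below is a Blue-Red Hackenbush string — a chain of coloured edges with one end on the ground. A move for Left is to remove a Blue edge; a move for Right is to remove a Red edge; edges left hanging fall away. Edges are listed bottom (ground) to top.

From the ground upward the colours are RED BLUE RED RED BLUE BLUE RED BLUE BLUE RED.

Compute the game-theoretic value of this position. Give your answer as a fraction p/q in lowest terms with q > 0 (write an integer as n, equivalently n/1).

-403/512

1 of 10 · R · max L −∞ · min R 0 -> -1
2 of 10 · RB · max L -1 · min R 0 -> -1/2
3 of 10 · RBR · max L -1 · min R -1/2 -> -3/4
4 of 10 · RBRR · max L -1 · min R -3/4 -> -7/8
5 of 10 · RBRRB · max L -7/8 · min R -3/4 -> -13/16
6 of 10 · RBRRBB · max L -13/16 · min R -3/4 -> -25/32
7 of 10 · RBRRBBR · max L -13/16 · min R -25/32 -> -51/64
8 of 10 · RBRRBBRB · max L -51/64 · min R -25/32 -> -101/128
9 of 10 · RBRRBBRBB · max L -101/128 · min R -25/32 -> -201/256
10 of 10 · RBRRBBRBBR · max L -101/128 · min R -201/256 -> -403/512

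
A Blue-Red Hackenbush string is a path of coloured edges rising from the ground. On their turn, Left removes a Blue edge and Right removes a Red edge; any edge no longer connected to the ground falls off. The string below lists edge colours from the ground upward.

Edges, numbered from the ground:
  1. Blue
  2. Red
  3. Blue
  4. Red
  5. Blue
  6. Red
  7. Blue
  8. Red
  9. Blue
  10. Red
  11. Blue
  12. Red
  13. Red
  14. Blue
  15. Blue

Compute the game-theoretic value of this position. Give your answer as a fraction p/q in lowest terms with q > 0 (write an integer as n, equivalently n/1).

10919/16384

B: Left { 0 }, Right {  } -> simplest 1
BR: Left { 0 }, Right { 1 } -> simplest 1/2
BRB: Left { 0,1/2 }, Right { 1 } -> simplest 3/4
BRBR: Left { 0,1/2 }, Right { 3/4,1 } -> simplest 5/8
BRBRB: Left { 0,1/2,5/8 }, Right { 3/4,1 } -> simplest 11/16
BRBRBR: Left { 0,1/2,5/8 }, Right { 11/16,3/4,1 } -> simplest 21/32
BRBRBRB: Left { 0,1/2,5/8,21/32 }, Right { 11/16,3/4,1 } -> simplest 43/64
BRBRBRBR: Left { 0,1/2,5/8,21/32 }, Right { 43/64,11/16,3/4,1 } -> simplest 85/128
BRBRBRBRB: Left { 0,1/2,5/8,21/32,85/128 }, Right { 43/64,11/16,3/4,1 } -> simplest 171/256
BRBRBRBRBR: Left { 0,1/2,5/8,21/32,85/128 }, Right { 171/256,43/64,11/16,3/4,1 } -> simplest 341/512
BRBRBRBRBRB: Left { 0,1/2,5/8,21/32,85/128,341/512 }, Right { 171/256,43/64,11/16,3/4,1 } -> simplest 683/1024
BRBRBRBRBRBR: Left { 0,1/2,5/8,21/32,85/128,341/512 }, Right { 683/1024,171/256,43/64,11/16,3/4,1 } -> simplest 1365/2048
BRBRBRBRBRBRR: Left { 0,1/2,5/8,21/32,85/128,341/512 }, Right { 1365/2048,683/1024,171/256,43/64,11/16,3/4,1 } -> simplest 2729/4096
BRBRBRBRBRBRRB: Left { 0,1/2,5/8,21/32,85/128,341/512,2729/4096 }, Right { 1365/2048,683/1024,171/256,43/64,11/16,3/4,1 } -> simplest 5459/8192
BRBRBRBRBRBRRBB: Left { 0,1/2,5/8,21/32,85/128,341/512,2729/4096,5459/8192 }, Right { 1365/2048,683/1024,171/256,43/64,11/16,3/4,1 } -> simplest 10919/16384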